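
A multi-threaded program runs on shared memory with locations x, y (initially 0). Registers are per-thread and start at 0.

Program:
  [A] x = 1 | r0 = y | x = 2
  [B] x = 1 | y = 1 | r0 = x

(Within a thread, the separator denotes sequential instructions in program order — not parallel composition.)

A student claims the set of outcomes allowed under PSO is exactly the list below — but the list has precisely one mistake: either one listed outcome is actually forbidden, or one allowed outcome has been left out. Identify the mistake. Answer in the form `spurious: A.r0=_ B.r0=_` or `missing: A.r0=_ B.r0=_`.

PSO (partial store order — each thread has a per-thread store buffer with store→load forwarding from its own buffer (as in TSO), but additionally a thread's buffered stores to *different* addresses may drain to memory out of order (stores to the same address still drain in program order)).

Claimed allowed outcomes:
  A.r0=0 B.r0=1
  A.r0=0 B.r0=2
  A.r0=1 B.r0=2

outcome vector order: (A.r0,B.r0)
[PSO] allowed = {<0 1>; <0 2>; <1 1>; <1 2>}
PSO∖claimed = {<1 1>}

missing: A.r0=1 B.r0=1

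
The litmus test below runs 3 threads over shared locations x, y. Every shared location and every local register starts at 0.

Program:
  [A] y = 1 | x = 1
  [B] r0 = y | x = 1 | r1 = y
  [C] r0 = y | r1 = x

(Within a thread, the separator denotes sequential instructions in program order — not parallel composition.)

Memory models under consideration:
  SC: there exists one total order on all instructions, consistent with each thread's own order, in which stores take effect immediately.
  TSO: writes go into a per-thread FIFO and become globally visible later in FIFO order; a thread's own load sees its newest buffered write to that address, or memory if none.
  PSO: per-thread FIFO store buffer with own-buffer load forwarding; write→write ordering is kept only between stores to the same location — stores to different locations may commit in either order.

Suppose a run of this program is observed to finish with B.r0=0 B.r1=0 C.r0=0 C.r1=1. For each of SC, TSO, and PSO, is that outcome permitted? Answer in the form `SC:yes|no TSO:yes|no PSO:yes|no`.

outcome vector order: (B.r0,B.r1,C.r0,C.r1)
[SC] allowed = {0/0/0/0; 0/0/0/1; 0/0/1/1; 0/1/0/0; 0/1/0/1; 0/1/1/0; 0/1/1/1; 1/1/0/0; 1/1/0/1; 1/1/1/0; 1/1/1/1}
[TSO] allowed = {0/0/0/0; 0/0/0/1; 0/0/1/0; 0/0/1/1; 0/1/0/0; 0/1/0/1; 0/1/1/0; 0/1/1/1; 1/1/0/0; 1/1/0/1; 1/1/1/0; 1/1/1/1}
[PSO] allowed = {0/0/0/0; 0/0/0/1; 0/0/1/0; 0/0/1/1; 0/1/0/0; 0/1/0/1; 0/1/1/0; 0/1/1/1; 1/1/0/0; 1/1/0/1; 1/1/1/0; 1/1/1/1}
target 0/0/0/1 ∈ {SC,TSO,PSO}

SC:yes TSO:yes PSO:yes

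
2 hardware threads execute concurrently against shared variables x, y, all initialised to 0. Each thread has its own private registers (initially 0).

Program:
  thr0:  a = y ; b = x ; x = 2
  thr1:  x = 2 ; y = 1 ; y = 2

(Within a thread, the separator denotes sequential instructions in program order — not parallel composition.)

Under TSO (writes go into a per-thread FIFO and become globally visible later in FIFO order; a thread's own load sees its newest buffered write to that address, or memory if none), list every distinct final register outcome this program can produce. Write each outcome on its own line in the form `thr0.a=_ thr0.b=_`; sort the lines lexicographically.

outcome vector order: (thr0.a,thr0.b)
|TSO outcomes| = 4

thr0.a=0 thr0.b=0
thr0.a=0 thr0.b=2
thr0.a=1 thr0.b=2
thr0.a=2 thr0.b=2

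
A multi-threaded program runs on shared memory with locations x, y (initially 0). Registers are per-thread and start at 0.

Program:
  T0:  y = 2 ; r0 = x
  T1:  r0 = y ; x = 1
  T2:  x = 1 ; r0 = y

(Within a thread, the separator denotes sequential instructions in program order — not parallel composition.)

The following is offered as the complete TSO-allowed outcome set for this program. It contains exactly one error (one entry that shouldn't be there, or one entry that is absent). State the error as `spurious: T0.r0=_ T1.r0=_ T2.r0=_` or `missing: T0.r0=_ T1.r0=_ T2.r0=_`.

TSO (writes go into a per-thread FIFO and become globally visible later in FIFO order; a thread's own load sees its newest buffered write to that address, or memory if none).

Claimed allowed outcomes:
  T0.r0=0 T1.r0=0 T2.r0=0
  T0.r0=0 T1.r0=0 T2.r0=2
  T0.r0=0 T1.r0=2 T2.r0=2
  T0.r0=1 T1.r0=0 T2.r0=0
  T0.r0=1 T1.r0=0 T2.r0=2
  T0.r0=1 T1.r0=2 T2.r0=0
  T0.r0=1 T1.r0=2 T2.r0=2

outcome vector order: (T0.r0,T1.r0,T2.r0)
TSO: 8 outcomes — {<0 0 0>, <0 0 2>, <0 2 0>, <0 2 2>, <1 0 0>, <1 0 2>, <1 2 0>, <1 2 2>}
TSO∖claimed = {<0 2 0>}

missing: T0.r0=0 T1.r0=2 T2.r0=0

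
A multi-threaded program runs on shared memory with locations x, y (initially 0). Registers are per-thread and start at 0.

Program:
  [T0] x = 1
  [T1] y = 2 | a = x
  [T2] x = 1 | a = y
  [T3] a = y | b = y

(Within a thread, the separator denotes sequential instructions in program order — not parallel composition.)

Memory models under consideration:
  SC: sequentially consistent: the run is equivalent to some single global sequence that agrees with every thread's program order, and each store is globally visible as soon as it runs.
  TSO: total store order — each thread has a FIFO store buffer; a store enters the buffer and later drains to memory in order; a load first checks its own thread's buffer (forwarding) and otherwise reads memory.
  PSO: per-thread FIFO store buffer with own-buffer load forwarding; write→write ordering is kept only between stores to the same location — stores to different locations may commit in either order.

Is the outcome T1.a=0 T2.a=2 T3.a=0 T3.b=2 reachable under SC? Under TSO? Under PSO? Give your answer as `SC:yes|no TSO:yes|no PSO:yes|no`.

outcome vector order: (T1.a,T2.a,T3.a,T3.b)
SC (9): 0/2/0/0 0/2/0/2 0/2/2/2 1/0/0/0 1/0/0/2 1/0/2/2 1/2/0/0 1/2/0/2 1/2/2/2
TSO (12): 0/0/0/0 0/0/0/2 0/0/2/2 0/2/0/0 0/2/0/2 0/2/2/2 1/0/0/0 1/0/0/2 1/0/2/2 1/2/0/0 1/2/0/2 1/2/2/2
PSO (12): 0/0/0/0 0/0/0/2 0/0/2/2 0/2/0/0 0/2/0/2 0/2/2/2 1/0/0/0 1/0/0/2 1/0/2/2 1/2/0/0 1/2/0/2 1/2/2/2
target 0/2/0/2 ∈ {SC,TSO,PSO}

SC:yes TSO:yes PSO:yes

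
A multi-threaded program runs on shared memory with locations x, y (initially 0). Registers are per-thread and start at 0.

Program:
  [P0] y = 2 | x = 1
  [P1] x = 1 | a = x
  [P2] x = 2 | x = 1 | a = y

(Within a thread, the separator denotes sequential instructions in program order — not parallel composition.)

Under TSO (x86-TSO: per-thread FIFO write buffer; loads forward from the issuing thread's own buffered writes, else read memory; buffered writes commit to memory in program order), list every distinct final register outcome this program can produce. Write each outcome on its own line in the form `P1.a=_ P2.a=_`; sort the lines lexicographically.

outcome vector order: (P1.a,P2.a)
|TSO outcomes| = 4

P1.a=1 P2.a=0
P1.a=1 P2.a=2
P1.a=2 P2.a=0
P1.a=2 P2.a=2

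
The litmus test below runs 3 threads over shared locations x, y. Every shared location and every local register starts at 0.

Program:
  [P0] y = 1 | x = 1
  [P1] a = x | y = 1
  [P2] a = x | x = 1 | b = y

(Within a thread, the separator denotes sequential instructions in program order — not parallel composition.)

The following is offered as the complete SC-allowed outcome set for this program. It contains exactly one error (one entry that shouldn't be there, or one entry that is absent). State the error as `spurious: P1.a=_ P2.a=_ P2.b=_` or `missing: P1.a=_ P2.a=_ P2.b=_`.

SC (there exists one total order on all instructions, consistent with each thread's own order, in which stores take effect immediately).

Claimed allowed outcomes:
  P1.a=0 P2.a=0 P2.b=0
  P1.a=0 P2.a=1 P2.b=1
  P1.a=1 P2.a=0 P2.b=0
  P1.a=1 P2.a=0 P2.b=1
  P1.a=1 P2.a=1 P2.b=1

missing: P1.a=0 P2.a=0 P2.b=1

outcome vector order: (P1.a,P2.a,P2.b)
under SC → 0/0/0, 0/0/1, 0/1/1, 1/0/0, 1/0/1, 1/1/1
SC∖claimed = {0/0/1}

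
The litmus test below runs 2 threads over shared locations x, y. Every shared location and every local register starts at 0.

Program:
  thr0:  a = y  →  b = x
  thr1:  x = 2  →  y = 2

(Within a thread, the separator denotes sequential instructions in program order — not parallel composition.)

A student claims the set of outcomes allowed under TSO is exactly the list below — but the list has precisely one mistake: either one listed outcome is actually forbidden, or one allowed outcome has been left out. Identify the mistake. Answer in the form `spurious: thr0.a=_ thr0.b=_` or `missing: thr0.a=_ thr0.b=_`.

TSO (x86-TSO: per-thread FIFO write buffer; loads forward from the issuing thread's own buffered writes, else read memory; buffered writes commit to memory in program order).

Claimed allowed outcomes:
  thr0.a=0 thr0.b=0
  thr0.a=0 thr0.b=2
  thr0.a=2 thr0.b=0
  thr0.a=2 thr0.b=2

spurious: thr0.a=2 thr0.b=0

outcome vector order: (thr0.a,thr0.b)
TSO (3): (0,0); (0,2); (2,2)
claimed∖TSO = {(2,0)}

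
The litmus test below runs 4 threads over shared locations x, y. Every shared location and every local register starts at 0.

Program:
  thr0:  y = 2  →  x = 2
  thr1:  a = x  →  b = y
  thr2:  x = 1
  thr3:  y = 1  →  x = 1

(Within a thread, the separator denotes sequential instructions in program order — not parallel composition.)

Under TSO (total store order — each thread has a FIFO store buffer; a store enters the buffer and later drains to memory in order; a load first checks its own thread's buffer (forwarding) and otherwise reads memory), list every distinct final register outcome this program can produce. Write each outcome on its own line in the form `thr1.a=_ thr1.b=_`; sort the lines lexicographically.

outcome vector order: (thr1.a,thr1.b)
|TSO outcomes| = 8

thr1.a=0 thr1.b=0
thr1.a=0 thr1.b=1
thr1.a=0 thr1.b=2
thr1.a=1 thr1.b=0
thr1.a=1 thr1.b=1
thr1.a=1 thr1.b=2
thr1.a=2 thr1.b=1
thr1.a=2 thr1.b=2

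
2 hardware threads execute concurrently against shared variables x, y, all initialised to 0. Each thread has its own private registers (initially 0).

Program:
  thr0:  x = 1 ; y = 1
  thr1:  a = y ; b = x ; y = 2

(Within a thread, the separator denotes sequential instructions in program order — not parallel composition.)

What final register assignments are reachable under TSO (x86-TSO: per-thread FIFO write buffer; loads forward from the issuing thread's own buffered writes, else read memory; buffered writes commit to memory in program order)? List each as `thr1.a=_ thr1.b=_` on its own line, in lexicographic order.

thr1.a=0 thr1.b=0
thr1.a=0 thr1.b=1
thr1.a=1 thr1.b=1

outcome vector order: (thr1.a,thr1.b)
|TSO outcomes| = 3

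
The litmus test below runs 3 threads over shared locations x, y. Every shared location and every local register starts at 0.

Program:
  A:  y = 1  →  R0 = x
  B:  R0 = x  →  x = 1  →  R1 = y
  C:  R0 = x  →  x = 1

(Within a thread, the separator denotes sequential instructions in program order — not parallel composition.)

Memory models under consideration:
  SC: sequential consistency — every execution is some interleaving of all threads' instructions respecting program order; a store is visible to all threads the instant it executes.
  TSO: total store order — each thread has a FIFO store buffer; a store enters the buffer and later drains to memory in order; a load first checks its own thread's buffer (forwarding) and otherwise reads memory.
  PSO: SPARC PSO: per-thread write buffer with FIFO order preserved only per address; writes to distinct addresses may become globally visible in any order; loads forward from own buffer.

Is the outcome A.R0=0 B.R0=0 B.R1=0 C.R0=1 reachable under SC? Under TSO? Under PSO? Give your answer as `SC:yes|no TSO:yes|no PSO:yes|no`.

outcome vector order: (A.R0,B.R0,B.R1,C.R0)
SC: 9 outcomes — {0/0/1/0, 0/0/1/1, 0/1/1/0, 1/0/0/0, 1/0/0/1, 1/0/1/0, 1/0/1/1, 1/1/0/0, 1/1/1/0}
TSO: 12 outcomes — {0/0/0/0, 0/0/0/1, 0/0/1/0, 0/0/1/1, 0/1/0/0, 0/1/1/0, 1/0/0/0, 1/0/0/1, 1/0/1/0, 1/0/1/1, 1/1/0/0, 1/1/1/0}
PSO: 12 outcomes — {0/0/0/0, 0/0/0/1, 0/0/1/0, 0/0/1/1, 0/1/0/0, 0/1/1/0, 1/0/0/0, 1/0/0/1, 1/0/1/0, 1/0/1/1, 1/1/0/0, 1/1/1/0}
target 0/0/0/1 ∈ {TSO,PSO}

SC:no TSO:yes PSO:yes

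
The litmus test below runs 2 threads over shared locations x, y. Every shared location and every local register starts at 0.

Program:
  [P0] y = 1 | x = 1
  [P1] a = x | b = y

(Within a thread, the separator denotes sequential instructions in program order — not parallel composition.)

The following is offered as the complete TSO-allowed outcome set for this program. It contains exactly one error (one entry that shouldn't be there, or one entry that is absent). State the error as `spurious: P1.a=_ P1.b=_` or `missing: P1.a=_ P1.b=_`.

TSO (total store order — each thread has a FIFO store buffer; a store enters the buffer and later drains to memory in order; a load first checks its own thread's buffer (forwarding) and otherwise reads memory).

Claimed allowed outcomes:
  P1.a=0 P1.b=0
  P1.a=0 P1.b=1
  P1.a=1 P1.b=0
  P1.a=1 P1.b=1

spurious: P1.a=1 P1.b=0

outcome vector order: (P1.a,P1.b)
under TSO → (0,0); (0,1); (1,1)
claimed∖TSO = {(1,0)}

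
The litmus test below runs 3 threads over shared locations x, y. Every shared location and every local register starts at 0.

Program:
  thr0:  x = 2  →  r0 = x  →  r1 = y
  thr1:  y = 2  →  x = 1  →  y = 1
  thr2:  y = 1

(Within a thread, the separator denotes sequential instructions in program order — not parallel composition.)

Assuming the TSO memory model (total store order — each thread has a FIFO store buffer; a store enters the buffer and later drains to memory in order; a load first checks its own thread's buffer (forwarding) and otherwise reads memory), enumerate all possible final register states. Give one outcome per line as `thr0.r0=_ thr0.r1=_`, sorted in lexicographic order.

thr0.r0=1 thr0.r1=1
thr0.r0=1 thr0.r1=2
thr0.r0=2 thr0.r1=0
thr0.r0=2 thr0.r1=1
thr0.r0=2 thr0.r1=2

outcome vector order: (thr0.r0,thr0.r1)
|TSO outcomes| = 5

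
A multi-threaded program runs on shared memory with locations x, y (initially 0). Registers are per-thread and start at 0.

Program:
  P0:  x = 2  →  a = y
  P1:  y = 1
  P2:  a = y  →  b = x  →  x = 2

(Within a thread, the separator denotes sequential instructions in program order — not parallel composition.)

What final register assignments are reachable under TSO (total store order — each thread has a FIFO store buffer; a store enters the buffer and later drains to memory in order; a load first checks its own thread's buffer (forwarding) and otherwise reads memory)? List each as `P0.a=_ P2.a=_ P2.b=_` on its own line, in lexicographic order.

P0.a=0 P2.a=0 P2.b=0
P0.a=0 P2.a=0 P2.b=2
P0.a=0 P2.a=1 P2.b=0
P0.a=0 P2.a=1 P2.b=2
P0.a=1 P2.a=0 P2.b=0
P0.a=1 P2.a=0 P2.b=2
P0.a=1 P2.a=1 P2.b=0
P0.a=1 P2.a=1 P2.b=2

outcome vector order: (P0.a,P2.a,P2.b)
|TSO outcomes| = 8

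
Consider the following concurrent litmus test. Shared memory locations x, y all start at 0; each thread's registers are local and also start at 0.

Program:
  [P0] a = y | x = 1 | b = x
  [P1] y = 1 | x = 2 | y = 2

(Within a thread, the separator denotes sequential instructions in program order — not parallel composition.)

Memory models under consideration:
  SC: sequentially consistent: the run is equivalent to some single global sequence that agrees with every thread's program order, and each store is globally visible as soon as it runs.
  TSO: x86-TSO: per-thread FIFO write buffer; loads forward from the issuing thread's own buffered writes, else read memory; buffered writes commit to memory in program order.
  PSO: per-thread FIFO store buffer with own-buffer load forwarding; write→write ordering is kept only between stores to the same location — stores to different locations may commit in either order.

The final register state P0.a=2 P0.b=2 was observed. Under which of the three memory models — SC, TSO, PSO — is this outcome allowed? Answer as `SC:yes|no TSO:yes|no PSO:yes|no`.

SC:no TSO:no PSO:yes

outcome vector order: (P0.a,P0.b)
SC: 5 outcomes — {0/1, 0/2, 1/1, 1/2, 2/1}
TSO: 5 outcomes — {0/1, 0/2, 1/1, 1/2, 2/1}
PSO: 6 outcomes — {0/1, 0/2, 1/1, 1/2, 2/1, 2/2}
target 2/2 ∈ {PSO}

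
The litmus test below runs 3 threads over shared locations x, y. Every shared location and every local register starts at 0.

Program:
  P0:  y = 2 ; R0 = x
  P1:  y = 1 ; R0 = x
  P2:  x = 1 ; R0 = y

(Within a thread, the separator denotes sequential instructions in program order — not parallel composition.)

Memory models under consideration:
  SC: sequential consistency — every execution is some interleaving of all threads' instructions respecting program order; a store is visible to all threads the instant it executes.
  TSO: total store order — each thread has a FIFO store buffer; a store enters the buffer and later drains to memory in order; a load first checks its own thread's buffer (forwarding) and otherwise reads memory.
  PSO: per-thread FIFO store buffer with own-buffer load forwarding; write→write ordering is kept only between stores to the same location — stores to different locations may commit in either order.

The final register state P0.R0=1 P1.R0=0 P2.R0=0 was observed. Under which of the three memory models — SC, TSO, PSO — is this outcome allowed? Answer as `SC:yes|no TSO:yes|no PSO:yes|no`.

SC:no TSO:yes PSO:yes

outcome vector order: (P0.R0,P1.R0,P2.R0)
under SC → 0/0/1; 0/0/2; 0/1/1; 0/1/2; 1/0/1; 1/0/2; 1/1/0; 1/1/1; 1/1/2
under TSO → 0/0/0; 0/0/1; 0/0/2; 0/1/0; 0/1/1; 0/1/2; 1/0/0; 1/0/1; 1/0/2; 1/1/0; 1/1/1; 1/1/2
under PSO → 0/0/0; 0/0/1; 0/0/2; 0/1/0; 0/1/1; 0/1/2; 1/0/0; 1/0/1; 1/0/2; 1/1/0; 1/1/1; 1/1/2
target 1/0/0 ∈ {TSO,PSO}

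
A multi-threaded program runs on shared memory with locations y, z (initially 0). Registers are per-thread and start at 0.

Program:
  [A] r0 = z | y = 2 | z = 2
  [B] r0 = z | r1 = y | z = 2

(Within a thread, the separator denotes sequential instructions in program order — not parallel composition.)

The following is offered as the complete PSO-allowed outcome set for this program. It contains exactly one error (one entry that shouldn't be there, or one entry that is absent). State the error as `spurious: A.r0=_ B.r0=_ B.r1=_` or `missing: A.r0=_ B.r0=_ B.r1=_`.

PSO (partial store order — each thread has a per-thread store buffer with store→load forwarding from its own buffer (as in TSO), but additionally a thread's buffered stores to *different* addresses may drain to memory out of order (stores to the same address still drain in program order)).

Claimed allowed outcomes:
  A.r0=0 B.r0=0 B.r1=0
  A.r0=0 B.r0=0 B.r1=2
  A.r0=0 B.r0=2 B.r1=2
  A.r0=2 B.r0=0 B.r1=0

outcome vector order: (A.r0,B.r0,B.r1)
PSO: 5 outcomes — {000 002 020 022 200}
PSO∖claimed = {020}

missing: A.r0=0 B.r0=2 B.r1=0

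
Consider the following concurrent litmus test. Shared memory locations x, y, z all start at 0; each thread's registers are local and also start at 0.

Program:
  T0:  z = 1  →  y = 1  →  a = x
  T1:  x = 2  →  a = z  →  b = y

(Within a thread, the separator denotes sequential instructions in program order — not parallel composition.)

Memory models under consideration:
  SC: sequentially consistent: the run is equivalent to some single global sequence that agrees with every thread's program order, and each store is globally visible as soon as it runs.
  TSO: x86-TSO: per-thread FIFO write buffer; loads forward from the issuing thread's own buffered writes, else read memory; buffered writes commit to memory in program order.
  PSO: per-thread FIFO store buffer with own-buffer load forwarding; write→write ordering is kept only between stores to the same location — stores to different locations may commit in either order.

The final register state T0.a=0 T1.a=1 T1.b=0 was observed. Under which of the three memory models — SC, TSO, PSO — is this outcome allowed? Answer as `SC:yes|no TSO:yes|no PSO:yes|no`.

outcome vector order: (T0.a,T1.a,T1.b)
SC (5): 0/1/1; 2/0/0; 2/0/1; 2/1/0; 2/1/1
TSO (8): 0/0/0; 0/0/1; 0/1/0; 0/1/1; 2/0/0; 2/0/1; 2/1/0; 2/1/1
PSO (8): 0/0/0; 0/0/1; 0/1/0; 0/1/1; 2/0/0; 2/0/1; 2/1/0; 2/1/1
target 0/1/0 ∈ {TSO,PSO}

SC:no TSO:yes PSO:yes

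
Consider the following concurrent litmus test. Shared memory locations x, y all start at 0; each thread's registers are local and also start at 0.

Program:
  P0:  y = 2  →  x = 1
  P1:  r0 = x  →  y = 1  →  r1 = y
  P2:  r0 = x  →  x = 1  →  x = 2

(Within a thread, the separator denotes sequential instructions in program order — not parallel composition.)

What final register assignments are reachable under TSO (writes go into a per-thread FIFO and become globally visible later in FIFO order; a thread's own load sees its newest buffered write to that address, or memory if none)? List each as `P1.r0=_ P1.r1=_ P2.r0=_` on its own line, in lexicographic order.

P1.r0=0 P1.r1=1 P2.r0=0
P1.r0=0 P1.r1=1 P2.r0=1
P1.r0=0 P1.r1=2 P2.r0=0
P1.r0=0 P1.r1=2 P2.r0=1
P1.r0=1 P1.r1=1 P2.r0=0
P1.r0=1 P1.r1=1 P2.r0=1
P1.r0=1 P1.r1=2 P2.r0=0
P1.r0=2 P1.r1=1 P2.r0=0
P1.r0=2 P1.r1=1 P2.r0=1
P1.r0=2 P1.r1=2 P2.r0=0

outcome vector order: (P1.r0,P1.r1,P2.r0)
|TSO outcomes| = 10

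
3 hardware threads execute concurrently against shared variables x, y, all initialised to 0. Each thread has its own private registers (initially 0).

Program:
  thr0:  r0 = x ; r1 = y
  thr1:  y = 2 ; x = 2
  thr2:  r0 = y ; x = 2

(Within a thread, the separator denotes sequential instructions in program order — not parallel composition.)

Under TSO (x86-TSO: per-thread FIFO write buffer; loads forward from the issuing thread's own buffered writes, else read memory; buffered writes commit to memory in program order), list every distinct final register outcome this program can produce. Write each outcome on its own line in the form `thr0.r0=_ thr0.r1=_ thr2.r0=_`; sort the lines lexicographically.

outcome vector order: (thr0.r0,thr0.r1,thr2.r0)
|TSO outcomes| = 7

thr0.r0=0 thr0.r1=0 thr2.r0=0
thr0.r0=0 thr0.r1=0 thr2.r0=2
thr0.r0=0 thr0.r1=2 thr2.r0=0
thr0.r0=0 thr0.r1=2 thr2.r0=2
thr0.r0=2 thr0.r1=0 thr2.r0=0
thr0.r0=2 thr0.r1=2 thr2.r0=0
thr0.r0=2 thr0.r1=2 thr2.r0=2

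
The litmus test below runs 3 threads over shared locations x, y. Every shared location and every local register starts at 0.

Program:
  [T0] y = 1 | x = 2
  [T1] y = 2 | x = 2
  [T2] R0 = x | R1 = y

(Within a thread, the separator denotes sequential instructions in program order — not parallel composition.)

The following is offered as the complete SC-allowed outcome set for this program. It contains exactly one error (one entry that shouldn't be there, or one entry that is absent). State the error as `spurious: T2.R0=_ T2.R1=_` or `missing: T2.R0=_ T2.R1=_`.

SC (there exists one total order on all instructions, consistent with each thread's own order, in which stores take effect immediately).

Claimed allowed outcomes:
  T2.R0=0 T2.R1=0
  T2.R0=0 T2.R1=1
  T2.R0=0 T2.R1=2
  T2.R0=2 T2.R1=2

outcome vector order: (T2.R0,T2.R1)
SC: 5 outcomes — {<0 0> <0 1> <0 2> <2 1> <2 2>}
SC∖claimed = {<2 1>}

missing: T2.R0=2 T2.R1=1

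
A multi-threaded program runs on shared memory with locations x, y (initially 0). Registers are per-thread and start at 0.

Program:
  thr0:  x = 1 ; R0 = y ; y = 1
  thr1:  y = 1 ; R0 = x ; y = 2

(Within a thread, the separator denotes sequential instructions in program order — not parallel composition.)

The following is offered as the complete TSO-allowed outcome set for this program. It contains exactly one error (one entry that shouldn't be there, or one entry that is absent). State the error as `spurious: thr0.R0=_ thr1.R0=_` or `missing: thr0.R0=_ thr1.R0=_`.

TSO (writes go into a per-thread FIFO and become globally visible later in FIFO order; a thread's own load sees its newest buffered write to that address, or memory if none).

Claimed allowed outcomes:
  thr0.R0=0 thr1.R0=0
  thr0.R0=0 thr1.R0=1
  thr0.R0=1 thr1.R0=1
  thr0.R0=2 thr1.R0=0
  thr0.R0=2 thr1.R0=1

outcome vector order: (thr0.R0,thr1.R0)
TSO: 6 outcomes — {(0,0); (0,1); (1,0); (1,1); (2,0); (2,1)}
TSO∖claimed = {(1,0)}

missing: thr0.R0=1 thr1.R0=0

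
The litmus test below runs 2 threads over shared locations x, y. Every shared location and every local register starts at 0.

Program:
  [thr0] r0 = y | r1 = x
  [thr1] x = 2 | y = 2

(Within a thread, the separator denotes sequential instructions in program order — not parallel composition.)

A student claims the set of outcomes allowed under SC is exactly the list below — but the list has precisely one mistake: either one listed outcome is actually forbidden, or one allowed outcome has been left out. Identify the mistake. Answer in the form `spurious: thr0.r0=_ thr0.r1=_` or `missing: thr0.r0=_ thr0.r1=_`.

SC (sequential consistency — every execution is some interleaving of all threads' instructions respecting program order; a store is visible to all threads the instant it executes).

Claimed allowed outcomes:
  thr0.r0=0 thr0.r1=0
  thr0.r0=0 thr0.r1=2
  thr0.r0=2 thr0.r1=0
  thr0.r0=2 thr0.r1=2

spurious: thr0.r0=2 thr0.r1=0

outcome vector order: (thr0.r0,thr0.r1)
under SC → 0/0; 0/2; 2/2
claimed∖SC = {2/0}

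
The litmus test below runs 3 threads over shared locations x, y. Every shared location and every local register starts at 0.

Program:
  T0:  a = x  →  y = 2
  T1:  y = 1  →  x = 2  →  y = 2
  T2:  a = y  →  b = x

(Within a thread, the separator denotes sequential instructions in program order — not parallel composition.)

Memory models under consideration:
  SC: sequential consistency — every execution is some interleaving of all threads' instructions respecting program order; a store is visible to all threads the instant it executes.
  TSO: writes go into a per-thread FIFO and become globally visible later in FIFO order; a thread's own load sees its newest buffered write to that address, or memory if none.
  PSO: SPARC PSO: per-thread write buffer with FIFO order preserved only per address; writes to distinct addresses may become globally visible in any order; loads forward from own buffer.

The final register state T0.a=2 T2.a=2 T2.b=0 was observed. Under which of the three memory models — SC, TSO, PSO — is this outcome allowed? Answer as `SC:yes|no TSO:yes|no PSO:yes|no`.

SC:no TSO:no PSO:yes

outcome vector order: (T0.a,T2.a,T2.b)
SC (11): <0 0 0>, <0 0 2>, <0 1 0>, <0 1 2>, <0 2 0>, <0 2 2>, <2 0 0>, <2 0 2>, <2 1 0>, <2 1 2>, <2 2 2>
TSO (11): <0 0 0>, <0 0 2>, <0 1 0>, <0 1 2>, <0 2 0>, <0 2 2>, <2 0 0>, <2 0 2>, <2 1 0>, <2 1 2>, <2 2 2>
PSO (12): <0 0 0>, <0 0 2>, <0 1 0>, <0 1 2>, <0 2 0>, <0 2 2>, <2 0 0>, <2 0 2>, <2 1 0>, <2 1 2>, <2 2 0>, <2 2 2>
target <2 2 0> ∈ {PSO}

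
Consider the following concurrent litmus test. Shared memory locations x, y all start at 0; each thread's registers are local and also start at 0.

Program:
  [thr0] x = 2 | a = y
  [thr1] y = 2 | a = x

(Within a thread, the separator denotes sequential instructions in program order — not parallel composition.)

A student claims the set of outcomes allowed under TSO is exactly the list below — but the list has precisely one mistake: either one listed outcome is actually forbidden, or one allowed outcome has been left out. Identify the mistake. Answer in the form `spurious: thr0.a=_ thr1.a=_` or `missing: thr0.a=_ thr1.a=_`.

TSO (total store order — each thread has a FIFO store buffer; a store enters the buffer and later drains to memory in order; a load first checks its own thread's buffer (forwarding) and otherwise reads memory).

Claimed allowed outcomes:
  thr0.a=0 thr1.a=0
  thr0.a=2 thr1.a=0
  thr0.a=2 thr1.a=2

missing: thr0.a=0 thr1.a=2

outcome vector order: (thr0.a,thr1.a)
under TSO → 0/0 0/2 2/0 2/2
TSO∖claimed = {0/2}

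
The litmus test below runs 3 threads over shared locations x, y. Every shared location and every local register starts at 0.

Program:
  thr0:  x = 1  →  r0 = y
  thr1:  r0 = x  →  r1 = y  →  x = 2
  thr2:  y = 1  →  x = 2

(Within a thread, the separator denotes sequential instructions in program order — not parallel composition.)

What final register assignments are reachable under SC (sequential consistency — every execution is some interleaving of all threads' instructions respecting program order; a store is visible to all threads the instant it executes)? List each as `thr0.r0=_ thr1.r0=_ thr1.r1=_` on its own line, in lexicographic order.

thr0.r0=0 thr1.r0=0 thr1.r1=0
thr0.r0=0 thr1.r0=0 thr1.r1=1
thr0.r0=0 thr1.r0=1 thr1.r1=0
thr0.r0=0 thr1.r0=1 thr1.r1=1
thr0.r0=0 thr1.r0=2 thr1.r1=1
thr0.r0=1 thr1.r0=0 thr1.r1=0
thr0.r0=1 thr1.r0=0 thr1.r1=1
thr0.r0=1 thr1.r0=1 thr1.r1=0
thr0.r0=1 thr1.r0=1 thr1.r1=1
thr0.r0=1 thr1.r0=2 thr1.r1=1

outcome vector order: (thr0.r0,thr1.r0,thr1.r1)
|SC outcomes| = 10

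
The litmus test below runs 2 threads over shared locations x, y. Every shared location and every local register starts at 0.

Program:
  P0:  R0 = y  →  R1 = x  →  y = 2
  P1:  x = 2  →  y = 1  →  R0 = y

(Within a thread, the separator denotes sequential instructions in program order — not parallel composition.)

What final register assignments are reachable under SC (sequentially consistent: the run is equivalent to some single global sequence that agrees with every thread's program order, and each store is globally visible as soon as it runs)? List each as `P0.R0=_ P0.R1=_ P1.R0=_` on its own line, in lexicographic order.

P0.R0=0 P0.R1=0 P1.R0=1
P0.R0=0 P0.R1=0 P1.R0=2
P0.R0=0 P0.R1=2 P1.R0=1
P0.R0=0 P0.R1=2 P1.R0=2
P0.R0=1 P0.R1=2 P1.R0=1
P0.R0=1 P0.R1=2 P1.R0=2

outcome vector order: (P0.R0,P0.R1,P1.R0)
|SC outcomes| = 6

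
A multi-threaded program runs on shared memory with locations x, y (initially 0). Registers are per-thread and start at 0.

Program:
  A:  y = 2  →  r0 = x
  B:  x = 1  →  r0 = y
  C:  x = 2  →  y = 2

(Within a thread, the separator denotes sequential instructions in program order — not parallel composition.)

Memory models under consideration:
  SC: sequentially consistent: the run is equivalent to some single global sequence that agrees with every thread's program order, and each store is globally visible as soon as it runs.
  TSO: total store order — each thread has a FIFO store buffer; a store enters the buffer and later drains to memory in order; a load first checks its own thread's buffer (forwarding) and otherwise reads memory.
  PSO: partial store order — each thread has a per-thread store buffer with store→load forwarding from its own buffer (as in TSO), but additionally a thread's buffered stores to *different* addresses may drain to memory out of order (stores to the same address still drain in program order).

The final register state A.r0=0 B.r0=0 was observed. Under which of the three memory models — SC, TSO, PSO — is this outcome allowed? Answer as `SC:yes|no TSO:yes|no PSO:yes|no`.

outcome vector order: (A.r0,B.r0)
under SC → (0,2), (1,0), (1,2), (2,0), (2,2)
under TSO → (0,0), (0,2), (1,0), (1,2), (2,0), (2,2)
under PSO → (0,0), (0,2), (1,0), (1,2), (2,0), (2,2)
target (0,0) ∈ {TSO,PSO}

SC:no TSO:yes PSO:yes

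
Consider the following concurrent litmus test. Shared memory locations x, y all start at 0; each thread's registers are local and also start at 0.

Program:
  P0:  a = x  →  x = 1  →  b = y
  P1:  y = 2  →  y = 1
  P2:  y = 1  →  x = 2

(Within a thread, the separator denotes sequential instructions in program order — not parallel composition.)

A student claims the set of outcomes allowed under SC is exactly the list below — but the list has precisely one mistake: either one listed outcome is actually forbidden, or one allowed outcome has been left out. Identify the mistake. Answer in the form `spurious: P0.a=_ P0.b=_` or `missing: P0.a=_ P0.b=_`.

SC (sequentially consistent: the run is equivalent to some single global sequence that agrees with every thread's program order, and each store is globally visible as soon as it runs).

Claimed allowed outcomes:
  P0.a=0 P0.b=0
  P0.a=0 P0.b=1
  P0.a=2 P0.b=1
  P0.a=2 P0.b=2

missing: P0.a=0 P0.b=2

outcome vector order: (P0.a,P0.b)
under SC → 0/0; 0/1; 0/2; 2/1; 2/2
SC∖claimed = {0/2}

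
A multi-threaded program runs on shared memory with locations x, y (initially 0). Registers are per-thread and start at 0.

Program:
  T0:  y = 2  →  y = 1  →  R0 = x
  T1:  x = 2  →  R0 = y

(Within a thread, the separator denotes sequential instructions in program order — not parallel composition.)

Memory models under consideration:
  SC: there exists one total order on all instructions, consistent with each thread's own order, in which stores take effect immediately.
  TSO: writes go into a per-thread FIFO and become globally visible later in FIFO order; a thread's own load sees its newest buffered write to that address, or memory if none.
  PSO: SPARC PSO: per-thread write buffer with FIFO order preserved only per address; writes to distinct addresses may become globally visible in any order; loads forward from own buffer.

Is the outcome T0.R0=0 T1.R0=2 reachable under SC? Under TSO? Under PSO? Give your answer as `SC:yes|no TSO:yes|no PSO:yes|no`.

outcome vector order: (T0.R0,T1.R0)
SC (4): 01; 20; 21; 22
TSO (6): 00; 01; 02; 20; 21; 22
PSO (6): 00; 01; 02; 20; 21; 22
target 02 ∈ {TSO,PSO}

SC:no TSO:yes PSO:yes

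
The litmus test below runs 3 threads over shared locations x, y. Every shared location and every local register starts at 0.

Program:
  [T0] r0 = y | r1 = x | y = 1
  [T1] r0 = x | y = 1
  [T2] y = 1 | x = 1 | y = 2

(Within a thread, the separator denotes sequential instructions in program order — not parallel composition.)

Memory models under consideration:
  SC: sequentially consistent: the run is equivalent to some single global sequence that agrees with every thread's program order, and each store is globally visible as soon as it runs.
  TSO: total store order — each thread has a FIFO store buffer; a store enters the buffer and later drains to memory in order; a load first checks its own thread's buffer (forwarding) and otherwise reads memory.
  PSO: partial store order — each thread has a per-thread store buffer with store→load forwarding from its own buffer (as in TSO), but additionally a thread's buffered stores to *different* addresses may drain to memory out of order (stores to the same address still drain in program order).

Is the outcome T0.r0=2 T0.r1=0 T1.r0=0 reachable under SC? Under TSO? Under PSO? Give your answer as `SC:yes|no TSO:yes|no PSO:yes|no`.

outcome vector order: (T0.r0,T0.r1,T1.r0)
[SC] allowed = {000 001 010 011 100 101 110 111 210 211}
[TSO] allowed = {000 001 010 011 100 101 110 111 210 211}
[PSO] allowed = {000 001 010 011 100 101 110 111 200 201 210 211}
target 200 ∈ {PSO}

SC:no TSO:no PSO:yes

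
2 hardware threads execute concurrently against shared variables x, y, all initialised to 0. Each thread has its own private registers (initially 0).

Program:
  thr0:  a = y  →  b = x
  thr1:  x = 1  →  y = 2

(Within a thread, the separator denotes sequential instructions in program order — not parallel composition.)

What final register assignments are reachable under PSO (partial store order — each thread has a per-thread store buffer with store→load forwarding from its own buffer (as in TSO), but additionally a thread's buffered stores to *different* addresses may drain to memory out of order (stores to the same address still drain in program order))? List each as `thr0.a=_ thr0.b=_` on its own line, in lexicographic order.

thr0.a=0 thr0.b=0
thr0.a=0 thr0.b=1
thr0.a=2 thr0.b=0
thr0.a=2 thr0.b=1

outcome vector order: (thr0.a,thr0.b)
|PSO outcomes| = 4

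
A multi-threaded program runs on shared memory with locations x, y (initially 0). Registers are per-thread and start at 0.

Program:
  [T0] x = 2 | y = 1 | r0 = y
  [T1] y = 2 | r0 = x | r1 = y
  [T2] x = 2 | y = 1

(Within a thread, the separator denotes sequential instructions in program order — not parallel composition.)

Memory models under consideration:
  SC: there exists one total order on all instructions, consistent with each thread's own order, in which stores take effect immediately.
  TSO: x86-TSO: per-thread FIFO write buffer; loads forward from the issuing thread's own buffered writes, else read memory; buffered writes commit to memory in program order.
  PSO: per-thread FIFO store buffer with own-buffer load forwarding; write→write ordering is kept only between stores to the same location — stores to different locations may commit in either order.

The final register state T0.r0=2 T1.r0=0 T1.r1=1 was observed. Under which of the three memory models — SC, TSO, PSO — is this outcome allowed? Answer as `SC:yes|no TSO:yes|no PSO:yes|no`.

SC:no TSO:yes PSO:yes

outcome vector order: (T0.r0,T1.r0,T1.r1)
[SC] allowed = {101, 102, 121, 122, 221, 222}
[TSO] allowed = {101, 102, 121, 122, 201, 202, 221, 222}
[PSO] allowed = {101, 102, 121, 122, 201, 202, 221, 222}
target 201 ∈ {TSO,PSO}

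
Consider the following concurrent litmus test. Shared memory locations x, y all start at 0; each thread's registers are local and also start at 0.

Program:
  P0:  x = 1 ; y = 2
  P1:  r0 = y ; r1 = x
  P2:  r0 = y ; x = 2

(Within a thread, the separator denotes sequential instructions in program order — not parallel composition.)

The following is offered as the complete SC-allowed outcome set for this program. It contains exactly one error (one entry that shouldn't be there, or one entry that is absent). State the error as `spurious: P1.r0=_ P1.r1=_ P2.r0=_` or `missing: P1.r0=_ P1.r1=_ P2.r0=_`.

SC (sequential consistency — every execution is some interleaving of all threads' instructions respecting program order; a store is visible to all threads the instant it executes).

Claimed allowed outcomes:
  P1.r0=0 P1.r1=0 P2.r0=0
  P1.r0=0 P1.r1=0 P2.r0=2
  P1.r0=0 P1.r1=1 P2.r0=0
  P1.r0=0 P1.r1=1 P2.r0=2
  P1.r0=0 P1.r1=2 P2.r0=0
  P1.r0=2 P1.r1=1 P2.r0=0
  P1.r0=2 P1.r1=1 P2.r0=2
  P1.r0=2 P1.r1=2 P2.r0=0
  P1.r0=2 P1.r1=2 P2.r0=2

outcome vector order: (P1.r0,P1.r1,P2.r0)
[SC] allowed = {<0 0 0> <0 0 2> <0 1 0> <0 1 2> <0 2 0> <0 2 2> <2 1 0> <2 1 2> <2 2 0> <2 2 2>}
SC∖claimed = {<0 2 2>}

missing: P1.r0=0 P1.r1=2 P2.r0=2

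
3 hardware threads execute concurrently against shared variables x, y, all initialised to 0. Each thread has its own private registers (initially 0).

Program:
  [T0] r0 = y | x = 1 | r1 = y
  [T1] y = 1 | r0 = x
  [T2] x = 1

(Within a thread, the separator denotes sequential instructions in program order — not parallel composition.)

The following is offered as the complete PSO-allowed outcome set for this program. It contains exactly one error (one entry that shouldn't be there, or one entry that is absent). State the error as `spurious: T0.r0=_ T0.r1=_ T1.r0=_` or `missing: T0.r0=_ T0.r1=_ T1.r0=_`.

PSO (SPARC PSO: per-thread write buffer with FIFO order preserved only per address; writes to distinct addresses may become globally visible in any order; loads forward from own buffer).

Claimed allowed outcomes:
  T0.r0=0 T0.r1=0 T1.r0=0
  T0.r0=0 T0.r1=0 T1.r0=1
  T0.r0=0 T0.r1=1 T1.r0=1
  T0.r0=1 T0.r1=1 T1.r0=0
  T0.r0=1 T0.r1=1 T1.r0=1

outcome vector order: (T0.r0,T0.r1,T1.r0)
PSO: 6 outcomes — {0/0/0, 0/0/1, 0/1/0, 0/1/1, 1/1/0, 1/1/1}
PSO∖claimed = {0/1/0}

missing: T0.r0=0 T0.r1=1 T1.r0=0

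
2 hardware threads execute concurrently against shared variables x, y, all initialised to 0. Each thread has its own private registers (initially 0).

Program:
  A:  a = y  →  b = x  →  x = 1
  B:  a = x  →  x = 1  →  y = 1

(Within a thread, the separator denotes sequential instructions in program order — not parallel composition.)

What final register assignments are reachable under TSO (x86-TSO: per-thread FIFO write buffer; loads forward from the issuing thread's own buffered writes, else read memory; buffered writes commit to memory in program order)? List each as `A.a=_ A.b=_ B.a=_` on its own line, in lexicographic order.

A.a=0 A.b=0 B.a=0
A.a=0 A.b=0 B.a=1
A.a=0 A.b=1 B.a=0
A.a=1 A.b=1 B.a=0

outcome vector order: (A.a,A.b,B.a)
|TSO outcomes| = 4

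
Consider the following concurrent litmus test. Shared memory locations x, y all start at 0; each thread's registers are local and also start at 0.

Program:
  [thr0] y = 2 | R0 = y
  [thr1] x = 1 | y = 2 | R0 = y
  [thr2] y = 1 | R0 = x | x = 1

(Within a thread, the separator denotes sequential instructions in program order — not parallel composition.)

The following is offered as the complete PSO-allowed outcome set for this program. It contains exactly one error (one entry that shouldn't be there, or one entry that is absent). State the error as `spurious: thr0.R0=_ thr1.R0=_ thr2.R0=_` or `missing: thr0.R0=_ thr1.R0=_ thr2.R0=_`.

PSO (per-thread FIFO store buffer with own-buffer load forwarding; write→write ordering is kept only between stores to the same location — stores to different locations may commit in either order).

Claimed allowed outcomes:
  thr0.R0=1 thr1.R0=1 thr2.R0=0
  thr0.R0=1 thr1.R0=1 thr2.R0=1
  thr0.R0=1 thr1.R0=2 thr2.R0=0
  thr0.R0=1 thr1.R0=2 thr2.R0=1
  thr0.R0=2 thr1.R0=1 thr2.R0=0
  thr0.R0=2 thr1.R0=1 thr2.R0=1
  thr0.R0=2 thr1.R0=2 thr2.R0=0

missing: thr0.R0=2 thr1.R0=2 thr2.R0=1

outcome vector order: (thr0.R0,thr1.R0,thr2.R0)
PSO (8): <1 1 0>; <1 1 1>; <1 2 0>; <1 2 1>; <2 1 0>; <2 1 1>; <2 2 0>; <2 2 1>
PSO∖claimed = {<2 2 1>}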